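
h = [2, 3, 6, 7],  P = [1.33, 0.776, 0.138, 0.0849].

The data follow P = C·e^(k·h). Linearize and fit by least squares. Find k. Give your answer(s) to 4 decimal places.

k = -0.5570

Let Y = ln P. Fitting Y = k·h + ln C by least squares:
Σh = 18.0000, Σ(h)² = 98.0000, Σln P = -4.4152, Σh·ln P = -29.3374.
Normal system: [[98.0000, 18.0000]; [18.0000, 4]]·[k, ln C]ᵀ = [-29.3374, -4.4152]ᵀ.
Solving (det = 68.0000): k = -0.55700, ln C = 1.40270.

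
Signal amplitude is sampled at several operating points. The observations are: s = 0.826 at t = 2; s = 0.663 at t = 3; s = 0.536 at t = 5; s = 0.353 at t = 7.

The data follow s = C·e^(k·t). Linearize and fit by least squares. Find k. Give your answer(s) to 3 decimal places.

k = -0.162

Taking logs, ln s = k·t + ln C, so regress ln s on t.
Over the data: Σt = 17.0000, Σ(t)² = 87.0000, Σln s = -2.2670, Σt·ln s = -12.0224.
Normal system: [[87.0000, 17.0000]; [17.0000, 4]]·[k, ln C]ᵀ = [-12.0224, -2.2670]ᵀ.
Slope k = (n·Σt·ln s − Σt·Σln s)/(n·Σ(t)² − (Σt)²) = (4·-12.0224 − 17.0000·-2.2670)/59.0000 = -0.16186; ln C = (Σln s − k·Σt)/n = 0.12114.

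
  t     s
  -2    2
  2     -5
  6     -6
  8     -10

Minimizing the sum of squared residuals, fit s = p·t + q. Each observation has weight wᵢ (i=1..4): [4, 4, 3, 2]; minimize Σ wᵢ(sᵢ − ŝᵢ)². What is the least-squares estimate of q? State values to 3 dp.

Compute the Gram sums: Σwᵢ·t·t = 268, Σwᵢ·t = 34, Σwᵢ·1 = 13.
For AᵀWs: Σwᵢ·t·s = -324, Σwᵢ·s = -50.
Δ = 268·13 − 34² = 2328.
p = ((-324)·13 − 34·(-50))/2328 = -314/291; q = (268·(-50) − 34·(-324))/2328 = -298/291.

q = -1.024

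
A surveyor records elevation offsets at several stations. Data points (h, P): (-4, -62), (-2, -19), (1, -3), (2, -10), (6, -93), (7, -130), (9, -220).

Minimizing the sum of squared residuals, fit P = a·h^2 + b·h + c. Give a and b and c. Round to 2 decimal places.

a = -2.99, b = 2.75, c = -2.66

The normal equations are: 10547·a + 1225·b + 191·c = -28649;  1225·a + 191·b + 19·c = -3185;  191·a + 19·b + 7·c = -537.
Row-reducing yields a = -1279198/428169, b = 1177760/428169, c = -379875/142723.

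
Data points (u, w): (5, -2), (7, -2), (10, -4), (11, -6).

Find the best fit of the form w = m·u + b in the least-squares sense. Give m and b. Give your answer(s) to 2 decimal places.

Entries of XᵀX: Σu·u = 295, Σu = 33, Σ1 = 4.
Right-hand side: Σu·w = -130, Σw = -14.
Normal equations: [[295, 33]; [33, 4]]·[m, b]ᵀ = [-130, -14]ᵀ.
Δ = 295·4 − 33² = 91.
m = ((-130)·4 − 33·(-14))/91 = -58/91; b = (295·(-14) − 33·(-130))/91 = 160/91.

m = -0.64, b = 1.76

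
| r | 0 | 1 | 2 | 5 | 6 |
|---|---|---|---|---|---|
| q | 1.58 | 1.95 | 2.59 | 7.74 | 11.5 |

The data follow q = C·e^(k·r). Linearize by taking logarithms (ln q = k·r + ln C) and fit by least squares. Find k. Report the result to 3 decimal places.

k = 0.339

With ln qᵢ as the transformed response and rᵢ as the regressor:
Sums: Σr = 14.0000, Σ(r)² = 66.0000, Σln q = 6.5657, Σr·ln q = 27.4572.
Normal system: [[66.0000, 14.0000]; [14.0000, 5]]·[k, ln C]ᵀ = [27.4572, 6.5657]ᵀ.
Solving (det = 134.0000): k = 0.33856, ln C = 0.36517.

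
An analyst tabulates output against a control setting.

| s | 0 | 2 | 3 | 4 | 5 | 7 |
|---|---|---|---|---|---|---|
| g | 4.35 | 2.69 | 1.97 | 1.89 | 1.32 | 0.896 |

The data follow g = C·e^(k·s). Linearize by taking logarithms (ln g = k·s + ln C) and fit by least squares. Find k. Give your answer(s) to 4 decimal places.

k = -0.2244

Let Y = ln g. Fitting Y = k·s + ln C by least squares:
Σs = 21.0000, Σ(s)² = 103.0000, Σln g = 3.9421, Σs·ln g = 7.1789.
Equations: 103.0000·k + 21.0000·ln C = 7.1789;  21.0000·k + 6·ln C = 3.9421.
Solving (det = 177.0000): k = -0.22436, ln C = 1.44228.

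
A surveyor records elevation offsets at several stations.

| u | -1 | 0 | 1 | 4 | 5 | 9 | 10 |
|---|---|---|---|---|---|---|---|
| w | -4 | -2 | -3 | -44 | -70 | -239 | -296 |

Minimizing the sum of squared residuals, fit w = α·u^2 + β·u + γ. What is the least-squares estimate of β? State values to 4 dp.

β = 1.5306

From the data, Σu^2·u^2 = 17444, Σu^2·u = 1918, Σu^2 = 224, Σu·u = 224, Σu = 28, Σ1 = 7.
Moment sums: Σu^2·w = -51420, Σu·w = -5636, Σw = -658.
So MᵀM·[α, β, γ]ᵀ = Mᵀw: [[17444, 1918, 224]; [1918, 224, 28]; [224, 28, 7]]·[α, β, γ]ᵀ = [-51420, -5636, -658]ᵀ.
Row-reducing yields α = -11810/3801, β = 5818/3801, γ = -126/181.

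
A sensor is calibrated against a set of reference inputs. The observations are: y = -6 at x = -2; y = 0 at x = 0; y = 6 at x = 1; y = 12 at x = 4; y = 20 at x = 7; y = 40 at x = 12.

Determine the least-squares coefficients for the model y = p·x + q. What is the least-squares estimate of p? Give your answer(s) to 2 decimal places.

The normal equations are: 214·p + 22·q = 686;  22·p + 6·q = 72.
(Σx·x = 214, Σx = 22, Σ1 = 6, Σx·y = 686, Σy = 72.)
Eliminating q: 6·(row 1) − 22·(row 2) gives 800·p = 6·686 − 22·72 = 2532, so p = 633/200.
Then q = (72 − 22·(633/200))/6 = 79/200.

p = 3.17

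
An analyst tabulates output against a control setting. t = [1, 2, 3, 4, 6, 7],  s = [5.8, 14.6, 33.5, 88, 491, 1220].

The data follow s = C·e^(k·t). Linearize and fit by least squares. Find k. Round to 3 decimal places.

k = 0.889

Taking logs, ln s = k·t + ln C, so regress ln s on t.
Σt = 23.0000, Σ(t)² = 115.0000, Σln s = 25.7308, Σt·ln s = 122.4888.
Equations: 115.0000·k + 23.0000·ln C = 122.4888;  23.0000·k + 6·ln C = 25.7308.
Slope k = (n·Σt·ln s − Σt·Σln s)/(n·Σ(t)² − (Σt)²) = (6·122.4888 − 23.0000·25.7308)/161.0000 = 0.88897; ln C = (Σln s − k·Σt)/n = 0.88075.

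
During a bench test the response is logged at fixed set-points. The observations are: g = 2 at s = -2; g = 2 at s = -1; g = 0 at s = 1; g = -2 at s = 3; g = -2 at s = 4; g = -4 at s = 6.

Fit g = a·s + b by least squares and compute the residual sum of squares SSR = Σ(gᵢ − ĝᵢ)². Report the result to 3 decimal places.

SSR = 0.626

The normal equations are: 67·a + 11·b = -44;  11·a + 6·b = -4.
det = 67·6 − 11² = 281.
a = ((-44)·6 − 11·(-4))/281 = -220/281; b = (67·(-4) − 11·(-44))/281 = 216/281.
Residuals: -94/281, 126/281, 4/281, -118/281, 102/281, -20/281; SSR = 176/281.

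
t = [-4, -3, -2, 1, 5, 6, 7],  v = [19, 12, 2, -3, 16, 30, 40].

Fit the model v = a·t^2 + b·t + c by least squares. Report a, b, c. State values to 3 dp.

a = 1.090, b = -1.317, c = -3.352

The normal system AᵀA·[a, b, c]ᵀ = Aᵀv is [[4676, 586, 140]; [586, 140, 10]; [140, 10, 7]]·[a, b, c]ᵀ = [3857, 421, 116]ᵀ.
Inverting the 3×3 Gram matrix, [a, b, c]ᵀ = [110463/101318, -19061/14474, -169833/50659]ᵀ.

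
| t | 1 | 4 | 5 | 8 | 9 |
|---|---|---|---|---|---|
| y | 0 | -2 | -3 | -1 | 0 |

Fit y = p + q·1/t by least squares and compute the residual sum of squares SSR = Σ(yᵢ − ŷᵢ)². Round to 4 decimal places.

SSR = 5.6657

From the data, Σ1 = 5, Σ1/t = 607/360, Σ1/t·1/t = 146509/129600.
For Xᵀy: Σy = -6, Σ1/t·y = -49/40.
Normal equations: [[5, 607/360]; [607/360, 146509/129600]]·[p, q]ᵀ = [-6, -49/40]ᵀ.
Δ = 5·(146509/129600) − (607/360)² = 5689/2025.
p = ((-6)·(146509/129600) − (607/360)·(-49/40))/(5689/2025) = -611367/364096; q = (5·(-49/40) − (607/360)·(-6))/(5689/2025) = 64665/45512.
Residuals: 94047/364096, -246155/364096, -584385/364096, 91303/182048, 553887/364096; SSR = 2062859/364096.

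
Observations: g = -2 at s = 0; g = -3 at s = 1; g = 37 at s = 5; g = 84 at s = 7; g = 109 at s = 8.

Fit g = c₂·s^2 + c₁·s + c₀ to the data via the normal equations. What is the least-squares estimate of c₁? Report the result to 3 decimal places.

Forming XᵀX = [[7123, 981, 139]; [981, 139, 21]; [139, 21, 5]] and Xᵀg = [12014, 1642, 225]ᵀ gives XᵀX·[c₂, c₁, c₀]ᵀ = Xᵀg.
Inverting the 3×3 Gram matrix, [c₂, c₁, c₀]ᵀ = [4909/2431, -10057/4862, -11911/4862]ᵀ.

c₁ = -2.068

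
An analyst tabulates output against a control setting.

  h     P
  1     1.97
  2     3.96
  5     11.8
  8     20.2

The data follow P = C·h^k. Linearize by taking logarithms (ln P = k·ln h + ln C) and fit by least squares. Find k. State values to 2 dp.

k = 1.13

Linearized form: ln P = k·ln h + ln C. From the 4 transformed points,
Sums: Σln h = 4.3820, Σ(ln h)² = 7.3948, Σln P = 7.5281, Σln h·ln P = 11.1763.
Normal system: [[7.3948, 4.3820]; [4.3820, 4]]·[k, ln C]ᵀ = [11.1763, 7.5281]ᵀ.
Solving (det = 10.3771): k = 1.12914, ln C = 0.64504.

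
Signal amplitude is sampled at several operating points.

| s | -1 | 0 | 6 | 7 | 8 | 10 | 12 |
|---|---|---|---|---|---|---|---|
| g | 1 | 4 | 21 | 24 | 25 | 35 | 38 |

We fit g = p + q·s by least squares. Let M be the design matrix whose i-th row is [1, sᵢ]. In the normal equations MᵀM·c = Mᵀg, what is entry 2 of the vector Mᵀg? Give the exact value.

1299

Entry 2 ↔ basis s, so (Mᵀg)_{2} = Σᵢ (s)·gᵢ = (-1)·(1) + (0)·(4) + (6)·(21) + (7)·(24) + (8)·(25) + (10)·(35) + (12)·(38) = 1299.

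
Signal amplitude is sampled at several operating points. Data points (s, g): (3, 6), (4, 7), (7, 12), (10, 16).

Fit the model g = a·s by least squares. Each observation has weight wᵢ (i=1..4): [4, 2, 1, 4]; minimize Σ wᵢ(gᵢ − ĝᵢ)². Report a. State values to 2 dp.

a = 1.65

MᵀWM·[a]ᵀ = MᵀWg reads: 517·a = 852.
a = 852/517 = 1.64797.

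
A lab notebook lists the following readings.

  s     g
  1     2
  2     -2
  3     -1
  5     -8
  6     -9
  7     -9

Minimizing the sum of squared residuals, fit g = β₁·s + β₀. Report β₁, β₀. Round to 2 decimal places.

The normal system AᵀA·[β₁, β₀]ᵀ = Aᵀg is [[124, 24]; [24, 6]]·[β₁, β₀]ᵀ = [-162, -27]ᵀ.
det = 124·6 − 24² = 168.
β₁ = ((-162)·6 − 24·(-27))/168 = -27/14; β₀ = (124·(-27) − 24·(-162))/168 = 45/14.

β₁ = -1.93, β₀ = 3.21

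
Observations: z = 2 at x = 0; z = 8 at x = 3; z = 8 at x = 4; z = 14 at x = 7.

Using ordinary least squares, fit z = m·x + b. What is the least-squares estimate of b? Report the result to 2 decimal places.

b = 2.12

AᵀA·[m, b]ᵀ = Aᵀz reads: 74·m + 14·b = 154;  14·m + 4·b = 32.
(Σx·x = 74, Σx = 14, Σ1 = 4, Σx·z = 154, Σz = 32.)
Eliminating b: 4·(row 1) − 14·(row 2) gives 100·m = 4·154 − 14·32 = 168, so m = 42/25.
Then b = (32 − 14·(42/25))/4 = 53/25.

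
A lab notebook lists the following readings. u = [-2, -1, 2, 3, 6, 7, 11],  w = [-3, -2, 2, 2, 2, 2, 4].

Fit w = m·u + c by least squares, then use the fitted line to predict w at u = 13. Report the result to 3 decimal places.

The normal equations are: 224·m + 26·c = 88;  26·m + 7·c = 7.
Δ = 224·7 − 26² = 892.
m = (88·7 − 26·7)/892 = 217/446; c = (224·7 − 26·88)/892 = -180/223.
At u = 13: ŵ = (217/446)·(13) + (-180/223)·(1) = 2461/446.

ŵ = 5.518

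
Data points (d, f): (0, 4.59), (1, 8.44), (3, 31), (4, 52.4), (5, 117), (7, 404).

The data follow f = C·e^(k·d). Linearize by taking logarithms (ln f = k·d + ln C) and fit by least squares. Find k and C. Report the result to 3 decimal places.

Taking logs, ln f = k·d + ln C, so regress ln f on d.
Σd = 20.0000, Σ(d)² = 100.0000, Σln f = 21.8133, Σd·ln f = 94.0913.
Equations: 100.0000·k + 20.0000·ln C = 94.0913;  20.0000·k + 6·ln C = 21.8133.
Slope k = (n·Σd·ln f − Σd·Σln f)/(n·Σ(d)² − (Σd)²) = (6·94.0913 − 20.0000·21.8133)/200.0000 = 0.64141; ln C = (Σln f − k·Σd)/n = 1.49754, so C = exp(1.49754) = 4.47067.

k = 0.641, C = 4.471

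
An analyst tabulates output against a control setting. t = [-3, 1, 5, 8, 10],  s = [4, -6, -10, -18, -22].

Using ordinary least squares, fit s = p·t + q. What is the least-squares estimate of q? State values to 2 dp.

From the data, Σt·t = 199, Σt = 21, Σ1 = 5.
Right-hand side: Σt·s = -432, Σs = -52.
So AᵀA·[p, q]ᵀ = Aᵀs: [[199, 21]; [21, 5]]·[p, q]ᵀ = [-432, -52]ᵀ.
Determinant 199·5 − 21² = 554.
p = ((-432)·5 − 21·(-52))/554 = -534/277; q = (199·(-52) − 21·(-432))/554 = -638/277.

q = -2.30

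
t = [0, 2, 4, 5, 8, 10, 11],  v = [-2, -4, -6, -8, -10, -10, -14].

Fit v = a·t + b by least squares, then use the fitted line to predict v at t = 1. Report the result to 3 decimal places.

With design matrix A, AᵀA = [[330, 40]; [40, 7]] and Aᵀv = [-406, -54]ᵀ.
Determinant 330·7 − 40² = 710.
a = ((-406)·7 − 40·(-54))/710 = -341/355; b = (330·(-54) − 40·(-406))/710 = -158/71.
At t = 1: v̂ = (-341/355)·(1) + (-158/71)·(1) = -1131/355.

v̂ = -3.186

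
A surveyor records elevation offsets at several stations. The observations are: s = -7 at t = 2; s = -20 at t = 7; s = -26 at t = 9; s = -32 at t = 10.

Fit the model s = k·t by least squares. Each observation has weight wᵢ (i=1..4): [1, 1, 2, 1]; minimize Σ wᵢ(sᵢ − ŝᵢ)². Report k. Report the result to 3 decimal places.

Compute the Gram sums: Σwᵢ·t·t = 315.
Moment sums: Σwᵢ·t·s = -942.
Normal equations: [[315]]·[k]ᵀ = [-942]ᵀ.
k = (-942)/315 = -2.99048.

k = -2.990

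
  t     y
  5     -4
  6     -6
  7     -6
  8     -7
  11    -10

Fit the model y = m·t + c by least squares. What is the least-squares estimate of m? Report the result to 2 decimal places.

m = -0.93

AᵀA·[m, c]ᵀ = Aᵀy reads: 295·m + 37·c = -264;  37·m + 5·c = -33.
(Σt·t = 295, Σt = 37, Σ1 = 5, Σt·y = -264, Σy = -33.)
Determinant 295·5 − 37² = 106.
m = ((-264)·5 − 37·(-33))/106 = -99/106; c = (295·(-33) − 37·(-264))/106 = 33/106.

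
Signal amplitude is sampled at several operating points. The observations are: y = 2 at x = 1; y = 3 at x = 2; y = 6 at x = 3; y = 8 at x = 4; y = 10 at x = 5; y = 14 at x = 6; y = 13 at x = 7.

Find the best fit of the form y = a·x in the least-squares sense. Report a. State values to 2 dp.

a = 2.02

Entries of AᵀA: Σx·x = 140.
For Aᵀy: Σx·y = 283.
Normal equations: [[140]]·[a]ᵀ = [283]ᵀ.
Hence a = 283 / 140 ≈ 2.02143.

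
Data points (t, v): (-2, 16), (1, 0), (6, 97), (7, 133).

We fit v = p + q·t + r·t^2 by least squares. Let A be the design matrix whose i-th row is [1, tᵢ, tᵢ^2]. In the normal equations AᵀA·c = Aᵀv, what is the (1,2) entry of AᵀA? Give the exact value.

12

Row 1 ↔ basis 1, column 2 ↔ basis t, so (AᵀA)_{1,2} = Σᵢ t = (1)·(-2) + (1)·(1) + (1)·(6) + (1)·(7) = 12.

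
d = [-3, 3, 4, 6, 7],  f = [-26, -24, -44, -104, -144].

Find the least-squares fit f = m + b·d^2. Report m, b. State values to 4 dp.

m = 2.3692, b = -2.9735

Compute the Gram sums: Σ1 = 5, Σd^2 = 119, Σd^2·d^2 = 4115.
And Σf = -342, Σd^2·f = -11954.
Δ = 5·4115 − 119² = 6414.
m = ((-342)·4115 − 119·(-11954))/6414 = 7598/3207; b = (5·(-11954) − 119·(-342))/6414 = -9536/3207.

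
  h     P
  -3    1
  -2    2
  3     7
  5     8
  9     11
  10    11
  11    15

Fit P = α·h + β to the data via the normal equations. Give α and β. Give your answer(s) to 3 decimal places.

XᵀX·[α, β]ᵀ = XᵀP reads: 349·α + 33·β = 428;  33·α + 7·β = 55.
(Σh·h = 349, Σh = 33, Σ1 = 7, Σh·P = 428, ΣP = 55.)
Determinant 349·7 − 33² = 1354.
α = (428·7 − 33·55)/1354 = 1181/1354; β = (349·55 − 33·428)/1354 = 5071/1354.

α = 0.872, β = 3.745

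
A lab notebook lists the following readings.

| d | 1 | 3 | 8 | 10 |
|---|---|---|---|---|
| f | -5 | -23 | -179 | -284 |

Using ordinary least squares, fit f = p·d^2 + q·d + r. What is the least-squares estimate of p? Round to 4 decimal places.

p = -3.1071

Forming MᵀM = [[14178, 1540, 174]; [1540, 174, 22]; [174, 22, 4]] and Mᵀf = [-40068, -4346, -491]ᵀ gives MᵀM·[p, q, r]ᵀ = Mᵀf.
Row-reducing yields p = -87/28, q = 4647/1484, r = -7141/1484.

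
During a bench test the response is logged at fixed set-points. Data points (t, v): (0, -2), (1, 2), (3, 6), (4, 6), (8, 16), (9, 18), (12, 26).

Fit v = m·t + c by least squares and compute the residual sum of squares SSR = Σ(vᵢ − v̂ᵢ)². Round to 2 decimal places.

From the data, Σt·t = 315, Σt = 37, Σ1 = 7.
Right-hand side: Σt·v = 646, Σv = 72.
So AᵀA·[m, c]ᵀ = Aᵀv: [[315, 37]; [37, 7]]·[m, c]ᵀ = [646, 72]ᵀ.
det = 315·7 − 37² = 836.
m = (646·7 − 37·72)/836 = 929/418; c = (315·72 − 37·646)/836 = -611/418.
Residuals: -225/418, 259/209, 166/209, -597/418, -7/22, -113/209, 331/418; SSR = 1153/209.

SSR = 5.52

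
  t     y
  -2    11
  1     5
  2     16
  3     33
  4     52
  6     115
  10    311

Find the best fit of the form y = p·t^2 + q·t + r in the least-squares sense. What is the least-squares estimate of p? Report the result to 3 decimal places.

XᵀX·[p, q, r]ᵀ = Xᵀy reads: 11666·p + 1308·q + 170·r = 36482;  1308·p + 170·q + 24·r = 4122;  170·p + 24·q + 7·r = 543.
Inverting the 3×3 Gram matrix, [p, q, r]ᵀ = [707458/236789, 253125/236789, 45583/33827]ᵀ.

p = 2.988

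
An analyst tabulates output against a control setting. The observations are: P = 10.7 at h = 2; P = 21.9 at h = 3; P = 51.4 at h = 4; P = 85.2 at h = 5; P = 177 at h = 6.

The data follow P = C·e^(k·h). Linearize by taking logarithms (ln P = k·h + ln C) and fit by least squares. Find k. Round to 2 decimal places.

k = 0.70

With ln Pᵢ as the transformed response and hᵢ as the regressor:
Σh = 20.0000, Σ(h)² = 90.0000, Σln P = 19.0175, Σh·ln P = 83.0404.
Equations: 90.0000·k + 20.0000·ln C = 83.0404;  20.0000·k + 5·ln C = 19.0175.
Solving (det = 50.0000): k = 0.69703, ln C = 1.01537.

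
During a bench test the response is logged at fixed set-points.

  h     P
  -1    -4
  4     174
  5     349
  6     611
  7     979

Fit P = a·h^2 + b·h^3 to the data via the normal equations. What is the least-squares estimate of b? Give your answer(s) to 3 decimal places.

b = 3.021

Forming XᵀX = [[4579, 28731]; [28731, 184027]] and XᵀP = [81472, 522538]ᵀ gives XᵀX·[a, b]ᵀ = XᵀP.
Δ = 4579·184027 − 28731² = 17189272.
a = (81472·184027 − 28731·522538)/17189272 = -9995767/8594636; b = (4579·522538 − 28731·81472)/17189272 = 25964735/8594636.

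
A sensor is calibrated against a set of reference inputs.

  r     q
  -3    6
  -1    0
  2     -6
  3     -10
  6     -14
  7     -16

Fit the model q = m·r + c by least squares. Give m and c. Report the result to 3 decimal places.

m = -2.159, c = -1.628

Forming XᵀX = [[108, 14]; [14, 6]] and Xᵀq = [-256, -40]ᵀ gives XᵀX·[m, c]ᵀ = Xᵀq.
det = 108·6 − 14² = 452.
m = ((-256)·6 − 14·(-40))/452 = -244/113; c = (108·(-40) − 14·(-256))/452 = -184/113.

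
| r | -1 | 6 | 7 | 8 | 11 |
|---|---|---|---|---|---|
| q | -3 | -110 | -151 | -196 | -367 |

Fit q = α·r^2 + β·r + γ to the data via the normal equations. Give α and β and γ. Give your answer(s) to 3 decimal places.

α = -2.984, β = -0.512, γ = -0.464

From the data, Σr^2·r^2 = 22435, Σr^2·r = 2401, Σr^2 = 271, Σr·r = 271, Σr = 31, Σ1 = 5.
For Aᵀq: Σr^2·q = -68313, Σr·q = -7319, Σq = -827.
So AᵀA·[α, β, γ]ᵀ = Aᵀq: [[22435, 2401, 271]; [2401, 271, 31]; [271, 31, 5]]·[α, β, γ]ᵀ = [-68313, -7319, -827]ᵀ.
Solving the 3×3 system (Gaussian elimination) gives α = -339094/113619, β = -58229/113619, γ = -1596/3443.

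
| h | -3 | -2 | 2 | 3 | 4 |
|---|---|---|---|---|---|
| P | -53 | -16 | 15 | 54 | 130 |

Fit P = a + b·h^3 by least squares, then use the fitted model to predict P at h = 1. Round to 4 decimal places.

From the data, Σ1 = 5, Σh^3 = 64, Σh^3·h^3 = 5682.
For MᵀP: ΣP = 130, Σh^3·P = 11457.
Normal equations: [[5, 64]; [64, 5682]]·[a, b]ᵀ = [130, 11457]ᵀ.
Δ = 5·5682 − 64² = 24314.
a = (130·5682 − 64·11457)/24314 = 2706/12157; b = (5·11457 − 64·130)/24314 = 48965/24314.
At h = 1: P̂ = (2706/12157)·(1) + (48965/24314)·(1) = 54377/24314.

P̂ = 2.2364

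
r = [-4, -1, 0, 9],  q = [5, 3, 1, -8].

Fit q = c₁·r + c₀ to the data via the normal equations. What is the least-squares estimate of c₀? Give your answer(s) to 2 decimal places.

c₀ = 1.27

From the data, Σr·r = 98, Σr = 4, Σ1 = 4.
For Aᵀq: Σr·q = -95, Σq = 1.
Determinant 98·4 − 4² = 376.
c₁ = ((-95)·4 − 4·1)/376 = -48/47; c₀ = (98·1 − 4·(-95))/376 = 239/188.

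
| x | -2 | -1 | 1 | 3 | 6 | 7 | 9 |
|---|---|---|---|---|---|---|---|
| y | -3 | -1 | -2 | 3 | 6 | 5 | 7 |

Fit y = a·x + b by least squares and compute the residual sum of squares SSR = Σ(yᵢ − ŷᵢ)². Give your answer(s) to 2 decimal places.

SSR = 8.43

Compute the Gram sums: Σx·x = 181, Σx = 23, Σ1 = 7.
And Σx·y = 148, Σy = 15.
So MᵀM·[a, b]ᵀ = Mᵀy: [[181, 23]; [23, 7]]·[a, b]ᵀ = [148, 15]ᵀ.
Eliminating b: 7·(row 1) − 23·(row 2) gives 738·a = 7·148 − 23·15 = 691, so a = 691/738.
Then b = (15 − 23·(691/738))/7 = -689/738.
Residuals: -143/738, 107/123, -739/369, 415/369, 971/738, -229/369, -182/369; SSR = 6221/738.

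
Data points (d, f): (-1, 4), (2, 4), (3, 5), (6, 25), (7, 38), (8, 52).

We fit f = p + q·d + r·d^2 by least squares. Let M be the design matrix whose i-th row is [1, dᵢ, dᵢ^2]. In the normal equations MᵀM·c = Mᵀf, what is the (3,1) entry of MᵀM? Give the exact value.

Row 3 ↔ basis d^2, column 1 ↔ basis 1, so (MᵀM)_{3,1} = Σᵢ d^2 = (1)·(1) + (4)·(1) + (9)·(1) + (36)·(1) + (49)·(1) + (64)·(1) = 163.

163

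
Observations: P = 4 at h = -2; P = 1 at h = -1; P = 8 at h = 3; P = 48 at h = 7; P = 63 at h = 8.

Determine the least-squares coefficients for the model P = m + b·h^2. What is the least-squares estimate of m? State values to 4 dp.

MᵀM·[m, b]ᵀ = MᵀP reads: 5·m + 127·b = 124;  127·m + 6595·b = 6473.
Determinant 5·6595 − 127² = 16846.
m = (124·6595 − 127·6473)/16846 = -4291/16846; b = (5·6473 − 127·124)/16846 = 16617/16846.

m = -0.2547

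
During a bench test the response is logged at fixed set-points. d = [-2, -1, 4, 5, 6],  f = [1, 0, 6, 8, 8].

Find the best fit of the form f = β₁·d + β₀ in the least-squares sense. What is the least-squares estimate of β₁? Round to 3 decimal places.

β₁ = 1.030

Compute the Gram sums: Σd·d = 82, Σd = 12, Σ1 = 5.
And Σd·f = 110, Σf = 23.
Δ = 82·5 − 12² = 266.
β₁ = (110·5 − 12·23)/266 = 137/133; β₀ = (82·23 − 12·110)/266 = 283/133.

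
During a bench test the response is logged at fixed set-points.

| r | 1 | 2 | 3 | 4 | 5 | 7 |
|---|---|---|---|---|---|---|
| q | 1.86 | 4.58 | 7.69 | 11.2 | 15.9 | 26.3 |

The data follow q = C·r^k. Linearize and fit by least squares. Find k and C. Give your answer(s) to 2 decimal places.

k = 1.35, C = 1.80

Linearized form: ln q = k·ln r + ln C. From the 6 transformed points,
Σln r = 6.7334, Σ(ln r)² = 9.9861, Σln q = 12.6340, Σln r·ln q = 17.4595.
Equations: 9.9861·k + 6.7334·ln C = 17.4595;  6.7334·k + 6·ln C = 12.6340.
Δ = 9.9861·6 − (6.7334)² = 14.5777; k = (17.4595·6 − 6.7334·12.6340)/14.5777 = 1.35051, ln C = (9.9861·12.6340 − 6.7334·17.4595)/14.5777 = 0.59008, so C = exp(0.59008) = 1.80414.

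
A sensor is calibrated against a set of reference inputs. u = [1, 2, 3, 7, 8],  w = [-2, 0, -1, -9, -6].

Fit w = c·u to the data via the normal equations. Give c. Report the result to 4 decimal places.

Forming XᵀX = [[127]] and Xᵀw = [-116]ᵀ gives XᵀX·[c]ᵀ = Xᵀw.
c = (-116)/127 = -0.913386.

c = -0.9134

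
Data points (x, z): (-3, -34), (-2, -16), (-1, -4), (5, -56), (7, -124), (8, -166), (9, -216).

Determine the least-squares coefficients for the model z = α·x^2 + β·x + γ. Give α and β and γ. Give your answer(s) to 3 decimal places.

α = -3.083, β = 3.427, γ = 3.356

Normal-equation sums: Σx^2·x^2 = 13781, Σx^2·x = 1673, Σx^2 = 233, Σx·x = 233, Σx = 23, Σ1 = 7.
Moment sums: Σx^2·z = -35970, Σx·z = -4282, Σz = -616.
Inverting the 3×3 Gram matrix, [α, β, γ]ᵀ = [-675179/219009, 750527/219009, 245002/73003]ᵀ.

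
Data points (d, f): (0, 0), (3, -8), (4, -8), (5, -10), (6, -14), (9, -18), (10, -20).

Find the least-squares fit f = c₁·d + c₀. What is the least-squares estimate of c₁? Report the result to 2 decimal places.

Entries of XᵀX: Σd·d = 267, Σd = 37, Σ1 = 7.
And Σd·f = -552, Σf = -78.
Normal equations: [[267, 37]; [37, 7]]·[c₁, c₀]ᵀ = [-552, -78]ᵀ.
Δ = 267·7 − 37² = 500.
c₁ = ((-552)·7 − 37·(-78))/500 = -489/250; c₀ = (267·(-78) − 37·(-552))/500 = -201/250.

c₁ = -1.96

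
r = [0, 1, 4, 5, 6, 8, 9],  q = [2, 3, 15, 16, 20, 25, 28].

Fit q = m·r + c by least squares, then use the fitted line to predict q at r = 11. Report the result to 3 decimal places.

q̂ = 34.322

The normal system XᵀX·[m, c]ᵀ = Xᵀq is [[223, 33]; [33, 7]]·[m, c]ᵀ = [715, 109]ᵀ.
Determinant 223·7 − 33² = 472.
m = (715·7 − 33·109)/472 = 176/59; c = (223·109 − 33·715)/472 = 89/59.
At r = 11: q̂ = (176/59)·(11) + (89/59)·(1) = 2025/59.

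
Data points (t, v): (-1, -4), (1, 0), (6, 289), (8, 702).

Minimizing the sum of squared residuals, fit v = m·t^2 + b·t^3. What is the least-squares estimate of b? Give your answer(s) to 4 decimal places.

Setting ∂/∂m … = 0 gives: 5394·m + 40544·b = 55328;  40544·m + 308802·b = 421852.
Eliminating b: 308802·(row 1) − 40544·(row 2) gives 21862052·m = 308802·55328 − 40544·421852 = -18170432, so m = -4542608/5465513.
Then b = (421852 − 40544·(-4542608/5465513))/308802 = 8062814/5465513.

b = 1.4752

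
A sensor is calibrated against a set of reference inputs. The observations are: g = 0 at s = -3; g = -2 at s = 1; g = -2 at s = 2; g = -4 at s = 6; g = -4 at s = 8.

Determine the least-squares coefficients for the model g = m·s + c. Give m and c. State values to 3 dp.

Sums needed: Σs·s = 114, Σs = 14, Σ1 = 5.
Moment sums: Σs·g = -62, Σg = -12.
Determinant 114·5 − 14² = 374.
m = ((-62)·5 − 14·(-12))/374 = -71/187; c = (114·(-12) − 14·(-62))/374 = -250/187.

m = -0.380, c = -1.337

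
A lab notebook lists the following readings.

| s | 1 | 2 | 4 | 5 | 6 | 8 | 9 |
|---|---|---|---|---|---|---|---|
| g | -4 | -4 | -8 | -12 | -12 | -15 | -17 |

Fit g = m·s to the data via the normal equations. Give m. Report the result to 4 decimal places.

m = -1.9780

Normal-equation sums: Σs·s = 227.
And Σs·g = -449.
m = (-449)/227 = -1.97797.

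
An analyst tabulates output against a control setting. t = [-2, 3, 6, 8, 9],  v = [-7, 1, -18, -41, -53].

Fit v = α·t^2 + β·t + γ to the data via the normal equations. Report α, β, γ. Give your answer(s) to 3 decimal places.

AᵀA·[α, β, γ]ᵀ = Aᵀv reads: 12050·α + 1476·β + 194·γ = -7584;  1476·α + 194·β + 24·γ = -896;  194·α + 24·β + 5·γ = -118.
(Σt^2·t^2 = 12050, Σt^2·t = 1476, Σt^2 = 194, Σt·t = 194, Σt = 24, Σ1 = 5, Σt^2·v = -7584, Σt·v = -896, Σv = -118.)
Inverting the 3×3 Gram matrix, [α, β, γ]ᵀ = [-71594/74487, 61140/24829, 19934/10641]ᵀ.

α = -0.961, β = 2.462, γ = 1.873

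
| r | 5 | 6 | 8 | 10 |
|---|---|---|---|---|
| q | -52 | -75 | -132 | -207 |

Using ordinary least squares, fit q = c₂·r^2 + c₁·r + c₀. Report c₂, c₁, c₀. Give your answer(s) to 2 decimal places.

The normal system AᵀA·[c₂, c₁, c₀]ᵀ = Aᵀq is [[16017, 1853, 225]; [1853, 225, 29]; [225, 29, 4]]·[c₂, c₁, c₀]ᵀ = [-33148, -3836, -466]ᵀ.
Inverting the 3×3 Gram matrix, [c₂, c₁, c₀]ᵀ = [-424/199, 202/199, -798/199]ᵀ.

c₂ = -2.13, c₁ = 1.02, c₀ = -4.01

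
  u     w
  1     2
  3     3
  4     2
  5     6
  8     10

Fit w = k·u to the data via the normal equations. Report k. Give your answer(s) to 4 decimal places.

Entries of XᵀX: Σu·u = 115.
Moment sums: Σu·w = 129.
XᵀX·[k]ᵀ = Xᵀw becomes [[115]]·[k]ᵀ = [129]ᵀ.
Hence k = 129 / 115 ≈ 1.12174.

k = 1.1217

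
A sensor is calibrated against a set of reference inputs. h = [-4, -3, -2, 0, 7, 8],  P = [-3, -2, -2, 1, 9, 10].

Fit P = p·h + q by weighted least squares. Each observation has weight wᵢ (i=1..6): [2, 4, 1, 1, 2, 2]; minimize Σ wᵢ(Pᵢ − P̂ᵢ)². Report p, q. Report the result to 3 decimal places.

The normal system XᵀWX·[p, q]ᵀ = XᵀWP is [[298, 8]; [8, 12]]·[p, q]ᵀ = [338, 23]ᵀ.
Δ = 298·12 − 8² = 3512.
p = (338·12 − 8·23)/3512 = 484/439; q = (298·23 − 8·338)/3512 = 2075/1756.

p = 1.103, q = 1.182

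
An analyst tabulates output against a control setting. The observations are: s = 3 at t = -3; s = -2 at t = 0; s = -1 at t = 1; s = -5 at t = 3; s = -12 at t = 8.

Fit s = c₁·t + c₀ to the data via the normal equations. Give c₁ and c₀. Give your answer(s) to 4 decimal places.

c₁ = -1.3533, c₀ = -0.9641

From the data, Σt·t = 83, Σt = 9, Σ1 = 5.
Right-hand side: Σt·s = -121, Σs = -17.
So AᵀA·[c₁, c₀]ᵀ = Aᵀs: [[83, 9]; [9, 5]]·[c₁, c₀]ᵀ = [-121, -17]ᵀ.
Eliminating c₀: 5·(row 1) − 9·(row 2) gives 334·c₁ = 5·(-121) − 9·(-17) = -452, so c₁ = -226/167.
Then c₀ = ((-17) − 9·(-226/167))/5 = -161/167.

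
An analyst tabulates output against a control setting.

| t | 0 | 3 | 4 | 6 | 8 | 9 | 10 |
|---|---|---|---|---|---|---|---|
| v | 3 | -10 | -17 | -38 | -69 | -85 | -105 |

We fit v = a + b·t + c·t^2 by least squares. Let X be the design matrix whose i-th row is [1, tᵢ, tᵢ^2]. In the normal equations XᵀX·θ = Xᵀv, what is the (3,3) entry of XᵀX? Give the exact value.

22290

Row 3 ↔ basis t^2, column 3 ↔ basis t^2, so (XᵀX)_{3,3} = Σᵢ (t^2)·(t^2) = (0)·(0) + (9)·(9) + (16)·(16) + (36)·(36) + (64)·(64) + (81)·(81) + (100)·(100) = 22290.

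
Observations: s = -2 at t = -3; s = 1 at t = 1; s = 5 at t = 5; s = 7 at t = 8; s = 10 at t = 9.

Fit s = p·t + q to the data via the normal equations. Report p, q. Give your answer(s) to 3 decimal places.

p = 0.940, q = 0.440

Compute the Gram sums: Σt·t = 180, Σt = 20, Σ1 = 5.
Right-hand side: Σt·s = 178, Σs = 21.
Normal equations: [[180, 20]; [20, 5]]·[p, q]ᵀ = [178, 21]ᵀ.
Determinant 180·5 − 20² = 500.
p = (178·5 − 20·21)/500 = 47/50; q = (180·21 − 20·178)/500 = 11/25.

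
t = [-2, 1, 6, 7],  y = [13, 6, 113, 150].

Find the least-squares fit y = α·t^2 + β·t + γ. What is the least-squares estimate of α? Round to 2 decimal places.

α = 2.91

From the data, Σt^2·t^2 = 3714, Σt^2·t = 552, Σt^2 = 90, Σt·t = 90, Σt = 12, Σ1 = 4.
For Xᵀy: Σt^2·y = 11476, Σt·y = 1708, Σy = 282.
XᵀX·[α, β, γ]ᵀ = Xᵀy becomes [[3714, 552, 90]; [552, 90, 12]; [90, 12, 4]]·[α, β, γ]ᵀ = [11476, 1708, 282]ᵀ.
Inverting the 3×3 Gram matrix, [α, β, γ]ᵀ = [515/177, 136/177, 161/59]ᵀ.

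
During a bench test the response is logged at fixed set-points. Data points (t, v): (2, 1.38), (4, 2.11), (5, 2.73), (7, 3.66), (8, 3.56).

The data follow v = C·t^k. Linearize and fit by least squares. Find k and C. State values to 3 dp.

k = 0.733, C = 0.816

Taking logs, ln v = k·ln t + ln C, so regress ln v on ln t.
Σln t = 7.7142, Σ(ln t)² = 13.1032, Σln v = 4.6403, Σln t·ln v = 8.0399.
Normal system: [[13.1032, 7.7142]; [7.7142, 5]]·[k, ln C]ᵀ = [8.0399, 4.6403]ᵀ.
Solving (det = 6.0066): k = 0.73304, ln C = -0.20290, so C = exp(-0.20290) = 0.81636.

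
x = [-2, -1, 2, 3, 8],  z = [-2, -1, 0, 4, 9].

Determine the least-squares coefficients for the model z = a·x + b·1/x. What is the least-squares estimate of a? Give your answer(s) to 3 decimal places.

a = 1.130

With design matrix M, MᵀM = [[82, 5]; [5, 937/576]] and Mᵀz = [89, 107/24]ᵀ.
Determinant 82·(937/576) − 5² = 31217/288.
a = (89·(937/576) − 5·(107/24))/(31217/288) = 70553/62434; b = (82·(107/24) − 5·89)/(31217/288) = -22872/31217.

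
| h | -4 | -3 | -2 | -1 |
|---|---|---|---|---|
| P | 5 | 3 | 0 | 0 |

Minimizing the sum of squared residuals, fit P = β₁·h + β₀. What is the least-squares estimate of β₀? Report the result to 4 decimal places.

β₀ = -2.5000

Entries of MᵀM: Σh·h = 30, Σh = -10, Σ1 = 4.
Right-hand side: Σh·P = -29, ΣP = 8.
Δ = 30·4 − (-10)² = 20.
β₁ = ((-29)·4 − (-10)·8)/20 = -9/5; β₀ = (30·8 − (-10)·(-29))/20 = -5/2.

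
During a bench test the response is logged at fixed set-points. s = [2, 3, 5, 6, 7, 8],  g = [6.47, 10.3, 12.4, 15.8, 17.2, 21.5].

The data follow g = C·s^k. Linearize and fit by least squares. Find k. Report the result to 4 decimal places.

Linearized form: ln g = k·ln s + ln C. From the 6 transformed points,
Σln s = 9.2183, Σ(ln s)² = 15.5987, Σln g = 15.3900, Σln s·ln g = 24.7695.
Equations: 15.5987·k + 9.2183·ln C = 24.7695;  9.2183·k + 6·ln C = 15.3900.
Solving (det = 8.6152): k = 0.78317, ln C = 1.36175.

k = 0.7832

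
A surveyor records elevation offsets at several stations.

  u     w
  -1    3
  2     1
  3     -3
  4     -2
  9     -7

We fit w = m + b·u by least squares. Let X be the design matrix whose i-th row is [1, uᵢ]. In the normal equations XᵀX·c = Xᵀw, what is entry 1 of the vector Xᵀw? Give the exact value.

Entry 1 ↔ basis 1, so (Xᵀw)_{1} = Σᵢ wᵢ = (1)·(3) + (1)·(1) + (1)·(-3) + (1)·(-2) + (1)·(-7) = -8.

-8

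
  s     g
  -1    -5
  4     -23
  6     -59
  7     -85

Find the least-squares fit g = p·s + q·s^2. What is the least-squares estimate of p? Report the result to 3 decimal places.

p = 2.887

The normal equations are: 102·p + 622·q = -1036;  622·p + 3954·q = -6662.
(Σs·s = 102, Σs·s^2 = 622, Σs^2·s^2 = 3954, Σs·g = -1036, Σs^2·g = -6662.)
Determinant 102·3954 − 622² = 16424.
p = ((-1036)·3954 − 622·(-6662))/16424 = 11855/4106; q = (102·(-6662) − 622·(-1036))/16424 = -8783/4106.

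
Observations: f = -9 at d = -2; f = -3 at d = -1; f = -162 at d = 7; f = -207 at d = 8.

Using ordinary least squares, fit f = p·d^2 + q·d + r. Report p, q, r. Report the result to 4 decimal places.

p = -2.8333, q = -2.8293, r = -3.1789

MᵀM·[p, q, r]ᵀ = Mᵀf reads: 6514·p + 846·q + 118·r = -21225;  846·p + 118·q + 12·r = -2769;  118·p + 12·q + 4·r = -381.
(Σd^2·d^2 = 6514, Σd^2·d = 846, Σd^2 = 118, Σd·d = 118, Σd = 12, Σ1 = 4, Σd^2·f = -21225, Σd·f = -2769, Σf = -381.)
Row-reducing yields p = -17/6, q = -116/41, r = -391/123.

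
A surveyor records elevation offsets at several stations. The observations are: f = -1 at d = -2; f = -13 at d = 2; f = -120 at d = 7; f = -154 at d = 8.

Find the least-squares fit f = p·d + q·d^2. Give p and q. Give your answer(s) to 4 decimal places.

p = -3.0962, q = -2.0133

XᵀX·[p, q]ᵀ = Xᵀf reads: 121·p + 855·q = -2096;  855·p + 6529·q = -15792.
(Σd·d = 121, Σd·d^2 = 855, Σd^2·d^2 = 6529, Σd·f = -2096, Σd^2·f = -15792.)
Determinant 121·6529 − 855² = 58984.
p = ((-2096)·6529 − 855·(-15792))/58984 = -22828/7373; q = (121·(-15792) − 855·(-2096))/58984 = -14844/7373.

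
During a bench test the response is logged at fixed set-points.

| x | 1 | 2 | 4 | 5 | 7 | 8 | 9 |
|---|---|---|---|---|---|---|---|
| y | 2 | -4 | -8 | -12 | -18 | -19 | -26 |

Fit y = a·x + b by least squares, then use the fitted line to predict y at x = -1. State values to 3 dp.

The normal system AᵀA·[a, b]ᵀ = Aᵀy is [[240, 36]; [36, 7]]·[a, b]ᵀ = [-610, -85]ᵀ.
Determinant 240·7 − 36² = 384.
a = ((-610)·7 − 36·(-85))/384 = -605/192; b = (240·(-85) − 36·(-610))/384 = 65/16.
At x = -1: ŷ = (-605/192)·(-1) + (65/16)·(1) = 1385/192.

ŷ = 7.214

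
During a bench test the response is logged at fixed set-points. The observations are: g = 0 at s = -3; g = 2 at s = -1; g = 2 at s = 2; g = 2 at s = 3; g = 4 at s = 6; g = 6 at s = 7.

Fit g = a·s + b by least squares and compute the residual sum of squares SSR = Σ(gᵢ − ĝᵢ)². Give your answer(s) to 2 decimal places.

From the data, Σs·s = 108, Σs = 14, Σ1 = 6.
Moment sums: Σs·g = 74, Σg = 16.
XᵀX·[a, b]ᵀ = Xᵀg becomes [[108, 14]; [14, 6]]·[a, b]ᵀ = [74, 16]ᵀ.
Eliminating b: 6·(row 1) − 14·(row 2) gives 452·a = 6·74 − 14·16 = 220, so a = 55/113.
Then b = (16 − 14·(55/113))/6 = 173/113.
Residuals: -8/113, 108/113, -57/113, -112/113, -51/113, 120/113; SSR = 394/113.

SSR = 3.49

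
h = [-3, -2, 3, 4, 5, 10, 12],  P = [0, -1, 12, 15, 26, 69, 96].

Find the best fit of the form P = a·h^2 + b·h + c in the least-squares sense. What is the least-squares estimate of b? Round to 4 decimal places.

From the data, Σh^2·h^2 = 31795, Σh^2·h = 2909, Σh^2 = 307, Σh·h = 307, Σh = 29, Σ1 = 7.
Moment sums: Σh^2·P = 21718, Σh·P = 2070, ΣP = 217.
Inverting the 3×3 Gram matrix, [a, b, c]ᵀ = [52901/108648, 217387/108648, 73699/54324]ᵀ.

b = 2.0008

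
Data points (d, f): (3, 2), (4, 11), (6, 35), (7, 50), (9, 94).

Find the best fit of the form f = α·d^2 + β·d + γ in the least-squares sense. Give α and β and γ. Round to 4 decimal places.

α = 1.5195, β = -3.0563, γ = -1.9177

Forming AᵀA = [[10595, 1379, 191]; [1379, 191, 29]; [191, 29, 5]] and Aᵀf = [11518, 1456, 192]ᵀ gives AᵀA·[α, β, γ]ᵀ = Aᵀf.
Solving the 3×3 system (Gaussian elimination) gives α = 117/77, β = -706/231, γ = -443/231.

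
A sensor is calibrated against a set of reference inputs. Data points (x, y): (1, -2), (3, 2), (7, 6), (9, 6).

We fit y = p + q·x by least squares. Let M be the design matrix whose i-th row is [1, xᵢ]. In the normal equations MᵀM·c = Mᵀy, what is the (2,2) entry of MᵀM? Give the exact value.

Row 2 ↔ basis x, column 2 ↔ basis x, so (MᵀM)_{2,2} = Σᵢ (x)·(x) = (1)·(1) + (3)·(3) + (7)·(7) + (9)·(9) = 140.

140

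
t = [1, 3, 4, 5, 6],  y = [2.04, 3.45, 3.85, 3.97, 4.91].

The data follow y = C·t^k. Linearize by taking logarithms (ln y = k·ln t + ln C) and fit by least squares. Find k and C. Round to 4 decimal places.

k = 0.4595, C = 2.0401

Linearized form: ln y = k·ln t + ln C. From the 5 transformed points,
XᵀX = [[8.9295, 5.8861]; [5.8861, 5]], rhs = [8.2995, 6.2694]ᵀ  (here Σln t = 5.8861, Σ(ln t)² = 8.9295, Σln y = 6.2694, Σln t·ln y = 8.2995).
Solving (det = 10.0010): k = 0.45946, ln C = 0.71300, so C = exp(0.71300) = 2.04009.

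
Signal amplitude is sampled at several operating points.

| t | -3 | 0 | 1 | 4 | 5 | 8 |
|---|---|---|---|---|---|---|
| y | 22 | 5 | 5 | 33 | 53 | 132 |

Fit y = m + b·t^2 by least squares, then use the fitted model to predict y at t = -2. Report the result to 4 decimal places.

ŷ = 11.3192

Sums needed: Σ1 = 6, Σt^2 = 115, Σt^2·t^2 = 5059.
And Σy = 250, Σt^2·y = 10504.
So MᵀM·[m, b]ᵀ = Mᵀy: [[6, 115]; [115, 5059]]·[m, b]ᵀ = [250, 10504]ᵀ.
Eliminating b: 5059·(row 1) − 115·(row 2) gives 17129·m = 5059·250 − 115·10504 = 56790, so m = 56790/17129.
Then b = (10504 − 115·(56790/17129))/5059 = 34274/17129.
At t = -2: ŷ = (56790/17129)·(1) + (34274/17129)·(4) = 27698/2447.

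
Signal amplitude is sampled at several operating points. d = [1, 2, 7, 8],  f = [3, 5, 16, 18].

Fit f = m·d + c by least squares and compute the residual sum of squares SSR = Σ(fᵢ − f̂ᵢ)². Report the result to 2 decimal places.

Sums needed: Σd·d = 118, Σd = 18, Σ1 = 4.
Moment sums: Σd·f = 269, Σf = 42.
Normal equations: [[118, 18]; [18, 4]]·[m, c]ᵀ = [269, 42]ᵀ.
Eliminating c: 4·(row 1) − 18·(row 2) gives 148·m = 4·269 − 18·42 = 320, so m = 80/37.
Then c = (42 − 18·(80/37))/4 = 57/74.
Residuals: 5/74, -7/74, 7/74, -5/74; SSR = 1/37.

SSR = 0.03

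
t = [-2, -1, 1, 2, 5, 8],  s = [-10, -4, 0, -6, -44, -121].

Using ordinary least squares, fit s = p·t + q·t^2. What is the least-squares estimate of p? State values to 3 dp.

p = 1.309

Setting ∂/∂p … = 0 gives: 99·p + 637·q = -1176;  637·p + 4755·q = -8912.
(Σt·t = 99, Σt·t^2 = 637, Σt^2·t^2 = 4755, Σt·s = -1176, Σt^2·s = -8912.)
det = 99·4755 − 637² = 64976.
p = ((-1176)·4755 − 637·(-8912))/64976 = 343/262; q = (99·(-8912) − 637·(-1176))/64976 = -537/262.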